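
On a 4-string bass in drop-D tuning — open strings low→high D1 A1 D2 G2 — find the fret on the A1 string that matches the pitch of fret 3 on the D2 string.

D2 at fret 3 is D2 + 3 semitones = F2.
The open A1 string is 5 semitones below the open D2, so the same pitch on the A1 string lies at fret 3 + 5 = 8.

8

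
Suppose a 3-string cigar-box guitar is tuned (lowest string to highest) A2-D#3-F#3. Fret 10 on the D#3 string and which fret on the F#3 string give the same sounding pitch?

Fret 10 on D#3 is MIDI 51 + 10 = 61 (C#4). On the F#3 string (open MIDI 54), that pitch is 61 − 54 = fret 7.

7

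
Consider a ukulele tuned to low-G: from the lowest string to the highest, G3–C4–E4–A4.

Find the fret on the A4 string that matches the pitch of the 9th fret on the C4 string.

0

Fret 9 on C4 is MIDI 60 + 9 = 69 (A4). On the A4 string (open MIDI 69), that pitch is 69 − 69 = fret 0.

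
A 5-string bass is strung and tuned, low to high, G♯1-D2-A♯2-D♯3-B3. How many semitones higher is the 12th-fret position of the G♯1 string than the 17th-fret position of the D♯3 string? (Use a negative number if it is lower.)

G♯1 at fret 12 → G♯2 (MIDI 44); D♯3 at fret 17 → G♯4 (MIDI 68).
44 − 68 = -24, so the two pitches are 24 semitones apart.

-24 semitones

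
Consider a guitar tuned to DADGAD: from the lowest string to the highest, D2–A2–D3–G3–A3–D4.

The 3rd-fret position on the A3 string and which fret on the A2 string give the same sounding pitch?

Fret 3 on A3 is MIDI 57 + 3 = 60 (C4). On the A2 string (open MIDI 45), that pitch is 60 − 45 = fret 15.

15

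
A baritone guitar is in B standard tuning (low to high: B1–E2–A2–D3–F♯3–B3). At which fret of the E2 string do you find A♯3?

A♯3 is 18 semitones above the open E2 (E–F–F#–G–…–G#–A–A#), so it sits at fret 18.

18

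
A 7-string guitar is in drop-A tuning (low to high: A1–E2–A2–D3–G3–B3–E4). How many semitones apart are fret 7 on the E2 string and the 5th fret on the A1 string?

9 semitones

E2 at fret 7 → B2 (MIDI 47); A1 at fret 5 → D2 (MIDI 38).
47 − 38 = 9, so the two pitches are 9 semitones apart, with B2 the higher.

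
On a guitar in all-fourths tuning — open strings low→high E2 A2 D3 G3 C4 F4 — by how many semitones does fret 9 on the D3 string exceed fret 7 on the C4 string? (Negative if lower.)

-8 semitones

D3 at fret 9 → B3 (MIDI 59); C4 at fret 7 → G4 (MIDI 67).
59 − 67 = -8, so the two pitches are 8 semitones apart.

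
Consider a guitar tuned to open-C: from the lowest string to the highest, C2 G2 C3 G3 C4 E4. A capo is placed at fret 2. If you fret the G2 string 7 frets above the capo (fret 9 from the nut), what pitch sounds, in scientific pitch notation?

E3

The capo raises the open G2 by 2 semitones to A2; fretting 7 more gives G2 + 2 + 7 = G2 + 9 semitones = E3.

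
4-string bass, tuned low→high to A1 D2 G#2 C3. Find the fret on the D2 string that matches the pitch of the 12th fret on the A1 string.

Fret 12 on A1 is MIDI 33 + 12 = 45 (A2). On the D2 string (open MIDI 38), that pitch is 45 − 38 = fret 7.

7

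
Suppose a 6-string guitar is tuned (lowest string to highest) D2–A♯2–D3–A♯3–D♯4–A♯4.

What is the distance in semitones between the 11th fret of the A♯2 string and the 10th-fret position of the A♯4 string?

23 semitones

A♯2 at fret 11 → A3 (MIDI 57); A♯4 at fret 10 → G♯5 (MIDI 80).
57 − 80 = -23, so the two pitches are 23 semitones apart, with G♯5 the higher.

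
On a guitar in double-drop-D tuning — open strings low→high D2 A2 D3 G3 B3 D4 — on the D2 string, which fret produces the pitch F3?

15

F3 is 15 semitones above the open D2 (D–D#–E–F–…–D#–E–F), so it sits at fret 15.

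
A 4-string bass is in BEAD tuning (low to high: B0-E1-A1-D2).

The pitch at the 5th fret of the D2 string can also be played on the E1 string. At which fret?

D2 at fret 5 is D2 + 5 semitones = G2.
The open E1 string is 10 semitones below the open D2, so the same pitch on the E1 string lies at fret 5 + 10 = 15.

15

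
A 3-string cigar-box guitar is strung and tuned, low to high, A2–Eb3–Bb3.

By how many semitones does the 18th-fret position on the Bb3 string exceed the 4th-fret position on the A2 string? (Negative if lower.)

Bb3 at fret 18 → E5 (MIDI 76); A2 at fret 4 → Db3 (MIDI 49).
76 − 49 = 27, so the two pitches are 27 semitones apart.

27 semitones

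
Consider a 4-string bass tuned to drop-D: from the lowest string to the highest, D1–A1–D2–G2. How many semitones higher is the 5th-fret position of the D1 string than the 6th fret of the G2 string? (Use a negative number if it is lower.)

D1 at fret 5 → G1 (MIDI 31); G2 at fret 6 → C#3 (MIDI 49).
31 − 49 = -18, so the two pitches are 18 semitones apart.

-18 semitones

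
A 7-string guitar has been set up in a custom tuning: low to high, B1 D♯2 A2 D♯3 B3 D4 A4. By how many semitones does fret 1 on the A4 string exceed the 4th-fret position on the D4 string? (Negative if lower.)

4 semitones

A4 at fret 1 → A♯4 (MIDI 70); D4 at fret 4 → F♯4 (MIDI 66).
70 − 66 = 4, so the two pitches are 4 semitones apart.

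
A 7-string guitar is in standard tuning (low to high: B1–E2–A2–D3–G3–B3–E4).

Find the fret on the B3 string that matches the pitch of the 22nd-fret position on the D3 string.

13

D3 at fret 22 is D3 + 22 semitones = C5.
The open B3 string is 9 semitones above the open D3, so the same pitch on the B3 string lies at fret 22 − 9 = 13.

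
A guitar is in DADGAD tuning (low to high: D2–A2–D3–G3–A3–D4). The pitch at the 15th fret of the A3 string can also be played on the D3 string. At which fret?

22

A3 at fret 15 is A3 + 15 semitones = C5.
The open D3 string is 7 semitones below the open A3, so the same pitch on the D3 string lies at fret 15 + 7 = 22.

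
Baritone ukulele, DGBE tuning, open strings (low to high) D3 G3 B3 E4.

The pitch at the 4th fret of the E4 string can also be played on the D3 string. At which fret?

E4 at fret 4 is E4 + 4 semitones = G#4.
The open D3 string is 14 semitones below the open E4, so the same pitch on the D3 string lies at fret 4 + 14 = 18.

18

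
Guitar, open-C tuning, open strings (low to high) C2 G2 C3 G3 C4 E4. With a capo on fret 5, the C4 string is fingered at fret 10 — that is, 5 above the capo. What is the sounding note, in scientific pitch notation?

The capo raises the open C4 by 5 semitones to F4; fretting 5 more gives C4 + 5 + 5 = C4 + 10 semitones = A#4.

A#4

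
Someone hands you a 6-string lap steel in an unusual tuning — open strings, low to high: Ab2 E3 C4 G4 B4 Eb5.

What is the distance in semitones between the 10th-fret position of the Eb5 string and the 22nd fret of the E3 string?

11 semitones

Eb5 at fret 10 → Db6 (MIDI 85); E3 at fret 22 → D5 (MIDI 74).
85 − 74 = 11, so the two pitches are 11 semitones apart, with Db6 the higher.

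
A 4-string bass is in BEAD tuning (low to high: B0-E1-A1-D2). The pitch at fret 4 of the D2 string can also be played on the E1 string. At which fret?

Fret 4 on D2 is MIDI 38 + 4 = 42 (F#2). On the E1 string (open MIDI 28), that pitch is 42 − 28 = fret 14.

14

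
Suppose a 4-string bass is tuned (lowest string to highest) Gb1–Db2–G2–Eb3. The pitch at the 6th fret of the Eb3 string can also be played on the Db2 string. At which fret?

Eb3 at fret 6 is Eb3 + 6 semitones = A3.
The open Db2 string is 14 semitones below the open Eb3, so the same pitch on the Db2 string lies at fret 6 + 14 = 20.

20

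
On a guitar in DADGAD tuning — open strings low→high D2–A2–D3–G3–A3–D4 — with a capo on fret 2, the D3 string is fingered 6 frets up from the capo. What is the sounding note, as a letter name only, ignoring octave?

A♯

The capo raises the open D3 by 2 semitones to E3; fretting 6 more gives D3 + 2 + 6 = D3 + 8 semitones, landing on A♯.
(Also written B♭.)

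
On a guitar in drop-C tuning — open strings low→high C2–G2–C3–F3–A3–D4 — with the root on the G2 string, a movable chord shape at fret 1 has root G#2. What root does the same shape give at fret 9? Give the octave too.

Moving from fret 1 to fret 9 shifts the root by 8 semitones.
G#2 up 8 semitones is E3.

E3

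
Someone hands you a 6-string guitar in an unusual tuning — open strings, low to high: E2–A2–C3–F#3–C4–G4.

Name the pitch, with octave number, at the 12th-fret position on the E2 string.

E2 is MIDI 40. Adding 12 gives 52, which is E3.

E3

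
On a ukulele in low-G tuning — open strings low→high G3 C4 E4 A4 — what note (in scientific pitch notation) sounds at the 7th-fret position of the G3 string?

D4

Each fret is one semitone, so G3 + 7 = D4.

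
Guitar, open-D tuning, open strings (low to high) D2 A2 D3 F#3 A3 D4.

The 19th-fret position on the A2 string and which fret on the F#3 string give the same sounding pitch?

A2 at fret 19 is A2 + 19 semitones = E4.
The open F#3 string is 9 semitones above the open A2, so the same pitch on the F#3 string lies at fret 19 − 9 = 10.

10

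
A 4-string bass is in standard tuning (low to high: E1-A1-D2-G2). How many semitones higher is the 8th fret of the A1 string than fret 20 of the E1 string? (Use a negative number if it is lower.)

A1 at fret 8 → F2 (MIDI 41); E1 at fret 20 → C3 (MIDI 48).
41 − 48 = -7, so the two pitches are 7 semitones apart.

-7 semitones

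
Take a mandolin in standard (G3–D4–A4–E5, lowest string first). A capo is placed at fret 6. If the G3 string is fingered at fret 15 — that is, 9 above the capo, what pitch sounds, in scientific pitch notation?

The capo raises the open G3 by 6 semitones to C♯4; fretting 9 more gives G3 + 6 + 9 = G3 + 15 semitones = A♯4.
(Also written B♭.)

A♯4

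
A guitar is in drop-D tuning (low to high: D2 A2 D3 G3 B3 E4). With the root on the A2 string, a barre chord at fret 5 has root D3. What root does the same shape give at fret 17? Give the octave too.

D4

Moving from fret 5 to fret 17 shifts the root by 12 semitones.
D3 up 12 semitones is D4.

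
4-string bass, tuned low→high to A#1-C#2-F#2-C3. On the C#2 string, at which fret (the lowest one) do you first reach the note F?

4

From C#2, count semitones up the chromatic scale until reaching F: C#–D–D#–E–F — 4 steps.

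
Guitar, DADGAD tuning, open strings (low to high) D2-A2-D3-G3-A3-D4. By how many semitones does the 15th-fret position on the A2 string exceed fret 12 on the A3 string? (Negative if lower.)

A2 at fret 15 → C4 (MIDI 60); A3 at fret 12 → A4 (MIDI 69).
60 − 69 = -9, so the two pitches are 9 semitones apart.

-9 semitones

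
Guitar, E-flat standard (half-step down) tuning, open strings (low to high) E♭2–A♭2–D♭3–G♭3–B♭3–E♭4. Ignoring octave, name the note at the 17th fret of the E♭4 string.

The open E♭4 string plus 17 semitones: Eb–E–F–Gb–…–Gb–G–Ab.

A♭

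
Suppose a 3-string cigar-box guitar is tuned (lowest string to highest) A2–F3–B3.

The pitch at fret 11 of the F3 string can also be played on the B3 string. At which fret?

5

F3 at fret 11 is F3 + 11 semitones = E4.
The open B3 string is 6 semitones above the open F3, so the same pitch on the B3 string lies at fret 11 − 6 = 5.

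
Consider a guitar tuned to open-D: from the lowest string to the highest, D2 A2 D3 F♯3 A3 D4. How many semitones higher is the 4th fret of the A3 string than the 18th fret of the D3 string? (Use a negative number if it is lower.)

A3 at fret 4 → C♯4 (MIDI 61); D3 at fret 18 → G♯4 (MIDI 68).
61 − 68 = -7, so the two pitches are 7 semitones apart.

-7 semitones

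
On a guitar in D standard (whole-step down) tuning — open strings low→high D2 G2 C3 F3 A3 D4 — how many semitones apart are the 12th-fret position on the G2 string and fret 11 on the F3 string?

G2 at fret 12 → G3 (MIDI 55); F3 at fret 11 → E4 (MIDI 64).
55 − 64 = -9, so the two pitches are 9 semitones apart, with E4 the higher.

9 semitones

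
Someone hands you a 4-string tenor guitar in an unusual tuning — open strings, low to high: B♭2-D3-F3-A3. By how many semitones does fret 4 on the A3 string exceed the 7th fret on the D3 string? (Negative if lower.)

A3 at fret 4 → D♭4 (MIDI 61); D3 at fret 7 → A3 (MIDI 57).
61 − 57 = 4, so the two pitches are 4 semitones apart.

4 semitones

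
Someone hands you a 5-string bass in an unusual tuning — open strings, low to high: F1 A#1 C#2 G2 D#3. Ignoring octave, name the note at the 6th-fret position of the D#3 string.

A

The open D#3 string plus 6 semitones: D#–E–F–F#–G–G#–A.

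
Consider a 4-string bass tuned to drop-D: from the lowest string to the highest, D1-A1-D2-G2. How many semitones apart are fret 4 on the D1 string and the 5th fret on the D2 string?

D1 at fret 4 → F♯1 (MIDI 30); D2 at fret 5 → G2 (MIDI 43).
30 − 43 = -13, so the two pitches are 13 semitones apart, with G2 the higher.

13 semitones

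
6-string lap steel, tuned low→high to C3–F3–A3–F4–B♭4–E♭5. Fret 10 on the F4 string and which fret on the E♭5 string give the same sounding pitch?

Fret 10 on F4 is MIDI 65 + 10 = 75 (E♭5). On the E♭5 string (open MIDI 75), that pitch is 75 − 75 = fret 0.

0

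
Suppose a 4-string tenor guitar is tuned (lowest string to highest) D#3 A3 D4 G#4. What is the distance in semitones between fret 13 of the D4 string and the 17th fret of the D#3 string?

7 semitones

D4 at fret 13 → D#5 (MIDI 75); D#3 at fret 17 → G#4 (MIDI 68).
75 − 68 = 7, so the two pitches are 7 semitones apart, with D#5 the higher.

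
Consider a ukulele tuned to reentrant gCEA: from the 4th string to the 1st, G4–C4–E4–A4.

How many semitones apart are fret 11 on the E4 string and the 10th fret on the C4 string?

E4 at fret 11 → D♯5 (MIDI 75); C4 at fret 10 → A♯4 (MIDI 70).
75 − 70 = 5, so the two pitches are 5 semitones apart, with D♯5 the higher.

5 semitones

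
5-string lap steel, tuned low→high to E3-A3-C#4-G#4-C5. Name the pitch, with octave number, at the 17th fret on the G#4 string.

C#6

Each fret is one semitone, so G#4 + 17 = C#6.
(Equivalently spelled Db6.)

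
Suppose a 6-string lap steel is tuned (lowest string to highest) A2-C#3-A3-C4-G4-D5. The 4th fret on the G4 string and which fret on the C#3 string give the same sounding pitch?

G4 at fret 4 is G4 + 4 semitones = B4.
The open C#3 string is 18 semitones below the open G4, so the same pitch on the C#3 string lies at fret 4 + 18 = 22.

22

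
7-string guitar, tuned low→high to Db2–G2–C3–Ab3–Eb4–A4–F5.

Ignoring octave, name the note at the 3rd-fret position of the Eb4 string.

Gb

Each fret is one semitone, so Eb4 + 3 = Gb.
(Equivalently spelled F#.)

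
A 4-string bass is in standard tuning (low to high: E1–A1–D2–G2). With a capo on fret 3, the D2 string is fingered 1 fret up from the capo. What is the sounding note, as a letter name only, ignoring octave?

F#

The capo raises the open D2 by 3 semitones to F2; fretting 1 more gives D2 + 3 + 1 = D2 + 4 semitones, landing on F#.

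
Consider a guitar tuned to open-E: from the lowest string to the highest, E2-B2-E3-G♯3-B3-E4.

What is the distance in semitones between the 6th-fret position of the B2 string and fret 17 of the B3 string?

B2 at fret 6 → F3 (MIDI 53); B3 at fret 17 → E5 (MIDI 76).
53 − 76 = -23, so the two pitches are 23 semitones apart, with E5 the higher.

23 semitones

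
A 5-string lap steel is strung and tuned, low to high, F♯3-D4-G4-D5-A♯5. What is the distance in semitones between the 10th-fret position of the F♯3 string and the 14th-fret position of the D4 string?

12 semitones

F♯3 at fret 10 → E4 (MIDI 64); D4 at fret 14 → E5 (MIDI 76).
64 − 76 = -12, so the two pitches are 12 semitones apart, with E5 the higher.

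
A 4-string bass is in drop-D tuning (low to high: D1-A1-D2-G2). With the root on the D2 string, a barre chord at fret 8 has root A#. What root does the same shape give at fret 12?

D

Moving from fret 8 to fret 12 shifts the root by 4 semitones.
A# up 4 semitones is D.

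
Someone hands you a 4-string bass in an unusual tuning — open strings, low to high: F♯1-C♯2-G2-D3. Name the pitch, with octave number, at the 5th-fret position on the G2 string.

The open G2 string plus 5 semitones: G–G#–A–A#–B–C.
The walk passes from B into C once, so the octave number goes from 2 to 3.

C3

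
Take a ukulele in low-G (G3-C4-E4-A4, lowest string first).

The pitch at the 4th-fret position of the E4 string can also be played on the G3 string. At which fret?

E4 at fret 4 is E4 + 4 semitones = G#4.
The open G3 string is 9 semitones below the open E4, so the same pitch on the G3 string lies at fret 4 + 9 = 13.

13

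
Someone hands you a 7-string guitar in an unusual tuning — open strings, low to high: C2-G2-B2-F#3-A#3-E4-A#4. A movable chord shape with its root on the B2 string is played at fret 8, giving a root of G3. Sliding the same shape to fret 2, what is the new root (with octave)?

C#3

Moving from fret 8 to fret 2 shifts the root by -6 semitones.
G3 down 6 semitones is C#3.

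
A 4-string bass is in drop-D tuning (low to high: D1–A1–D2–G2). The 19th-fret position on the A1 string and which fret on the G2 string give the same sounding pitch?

9

Fret 19 on A1 is MIDI 33 + 19 = 52 (E3). On the G2 string (open MIDI 43), that pitch is 52 − 43 = fret 9.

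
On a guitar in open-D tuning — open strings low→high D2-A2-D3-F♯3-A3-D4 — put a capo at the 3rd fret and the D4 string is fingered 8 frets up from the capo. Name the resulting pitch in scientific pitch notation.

C♯5

The capo raises the open D4 by 3 semitones to F4; fretting 8 more gives D4 + 3 + 8 = D4 + 11 semitones = C♯5.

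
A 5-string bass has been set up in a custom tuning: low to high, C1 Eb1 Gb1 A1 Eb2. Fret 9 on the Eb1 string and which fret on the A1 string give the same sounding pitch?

Eb1 at fret 9 is Eb1 + 9 semitones = C2.
The open A1 string is 6 semitones above the open Eb1, so the same pitch on the A1 string lies at fret 9 − 6 = 3.

3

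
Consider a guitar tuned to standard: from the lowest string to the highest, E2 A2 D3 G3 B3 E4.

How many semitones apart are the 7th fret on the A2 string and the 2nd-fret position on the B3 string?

9 semitones

A2 at fret 7 → E3 (MIDI 52); B3 at fret 2 → C#4 (MIDI 61).
52 − 61 = -9, so the two pitches are 9 semitones apart, with C#4 the higher.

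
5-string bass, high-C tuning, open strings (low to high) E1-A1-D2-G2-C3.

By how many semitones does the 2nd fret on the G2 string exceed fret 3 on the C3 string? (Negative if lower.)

G2 at fret 2 → A2 (MIDI 45); C3 at fret 3 → D♯3 (MIDI 51).
45 − 51 = -6, so the two pitches are 6 semitones apart.

-6 semitones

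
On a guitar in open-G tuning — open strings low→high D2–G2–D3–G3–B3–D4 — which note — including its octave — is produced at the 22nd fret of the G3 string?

F5

Each fret is one semitone, so G3 + 22 = F5.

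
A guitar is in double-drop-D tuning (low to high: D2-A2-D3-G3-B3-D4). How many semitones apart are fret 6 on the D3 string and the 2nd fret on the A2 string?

9 semitones

D3 at fret 6 → G#3 (MIDI 56); A2 at fret 2 → B2 (MIDI 47).
56 − 47 = 9, so the two pitches are 9 semitones apart, with G#3 the higher.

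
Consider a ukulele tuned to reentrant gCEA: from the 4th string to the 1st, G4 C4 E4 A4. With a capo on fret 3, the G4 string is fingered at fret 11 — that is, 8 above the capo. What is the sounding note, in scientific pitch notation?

The capo raises the open G4 by 3 semitones to A#4; fretting 8 more gives G4 + 3 + 8 = G4 + 11 semitones = F#5.
(Also written Gb.)

F#5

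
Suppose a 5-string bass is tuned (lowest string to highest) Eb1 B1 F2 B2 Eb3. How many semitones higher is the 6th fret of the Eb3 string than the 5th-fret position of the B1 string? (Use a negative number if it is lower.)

17 semitones

Eb3 at fret 6 → A3 (MIDI 57); B1 at fret 5 → E2 (MIDI 40).
57 − 40 = 17, so the two pitches are 17 semitones apart.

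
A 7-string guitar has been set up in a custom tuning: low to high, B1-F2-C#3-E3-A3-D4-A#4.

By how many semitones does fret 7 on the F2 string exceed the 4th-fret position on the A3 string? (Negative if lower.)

F2 at fret 7 → C3 (MIDI 48); A3 at fret 4 → C#4 (MIDI 61).
48 − 61 = -13, so the two pitches are 13 semitones apart.

-13 semitones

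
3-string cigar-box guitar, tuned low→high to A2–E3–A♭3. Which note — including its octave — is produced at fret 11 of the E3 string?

E♭4

The open E3 string plus 11 semitones: E–F–Gb–G–…–Db–D–Eb.
The walk passes from B into C once, so the octave number goes from 3 to 4.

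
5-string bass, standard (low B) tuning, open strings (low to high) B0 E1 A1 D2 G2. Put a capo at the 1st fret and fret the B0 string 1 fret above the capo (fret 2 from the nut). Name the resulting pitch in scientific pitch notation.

C♯1

The capo raises the open B0 by 1 semitone to C1; fretting 1 more gives B0 + 1 + 1 = B0 + 2 semitones = C♯1.
(Also written D♭.)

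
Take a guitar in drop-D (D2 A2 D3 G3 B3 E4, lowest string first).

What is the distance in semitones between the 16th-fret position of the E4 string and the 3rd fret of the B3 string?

18 semitones

E4 at fret 16 → G♯5 (MIDI 80); B3 at fret 3 → D4 (MIDI 62).
80 − 62 = 18, so the two pitches are 18 semitones apart, with G♯5 the higher.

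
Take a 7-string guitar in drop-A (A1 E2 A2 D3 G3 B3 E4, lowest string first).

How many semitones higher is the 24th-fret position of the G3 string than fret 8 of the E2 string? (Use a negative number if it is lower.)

31 semitones

G3 at fret 24 → G5 (MIDI 79); E2 at fret 8 → C3 (MIDI 48).
79 − 48 = 31, so the two pitches are 31 semitones apart.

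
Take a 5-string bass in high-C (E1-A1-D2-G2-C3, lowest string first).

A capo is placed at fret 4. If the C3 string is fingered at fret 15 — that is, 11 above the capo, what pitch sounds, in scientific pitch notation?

The capo raises the open C3 by 4 semitones to E3; fretting 11 more gives C3 + 4 + 11 = C3 + 15 semitones = D#4.

D#4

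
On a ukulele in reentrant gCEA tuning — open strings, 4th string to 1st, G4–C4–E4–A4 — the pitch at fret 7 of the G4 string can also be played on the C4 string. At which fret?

G4 at fret 7 is G4 + 7 semitones = D5.
The open C4 string is 7 semitones below the open G4, so the same pitch on the C4 string lies at fret 7 + 7 = 14.

14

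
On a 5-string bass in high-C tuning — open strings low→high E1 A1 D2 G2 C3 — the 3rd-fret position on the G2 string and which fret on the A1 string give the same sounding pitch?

13

Fret 3 on G2 is MIDI 43 + 3 = 46 (A#2). On the A1 string (open MIDI 33), that pitch is 46 − 33 = fret 13.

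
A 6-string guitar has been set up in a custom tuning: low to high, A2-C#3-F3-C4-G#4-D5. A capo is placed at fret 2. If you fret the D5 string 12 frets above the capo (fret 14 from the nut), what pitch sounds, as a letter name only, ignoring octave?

The capo raises the open D5 by 2 semitones to E5; fretting 12 more gives D5 + 2 + 12 = D5 + 14 semitones, landing on E.

E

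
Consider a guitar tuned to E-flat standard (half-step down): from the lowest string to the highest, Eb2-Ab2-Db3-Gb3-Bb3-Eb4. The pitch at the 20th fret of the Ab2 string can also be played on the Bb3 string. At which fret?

Ab2 at fret 20 is Ab2 + 20 semitones = E4.
The open Bb3 string is 14 semitones above the open Ab2, so the same pitch on the Bb3 string lies at fret 20 − 14 = 6.

6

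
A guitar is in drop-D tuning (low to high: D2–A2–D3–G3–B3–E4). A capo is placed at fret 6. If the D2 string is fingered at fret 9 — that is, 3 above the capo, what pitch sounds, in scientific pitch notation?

The capo raises the open D2 by 6 semitones to G#2; fretting 3 more gives D2 + 6 + 3 = D2 + 9 semitones = B2.

B2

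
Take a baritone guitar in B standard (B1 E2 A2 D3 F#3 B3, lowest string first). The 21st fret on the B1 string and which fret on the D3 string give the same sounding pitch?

Fret 21 on B1 is MIDI 35 + 21 = 56 (G#3). On the D3 string (open MIDI 50), that pitch is 56 − 50 = fret 6.

6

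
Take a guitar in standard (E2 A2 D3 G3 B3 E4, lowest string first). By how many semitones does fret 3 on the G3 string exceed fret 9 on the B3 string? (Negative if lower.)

-10 semitones

G3 at fret 3 → A♯3 (MIDI 58); B3 at fret 9 → G♯4 (MIDI 68).
58 − 68 = -10, so the two pitches are 10 semitones apart.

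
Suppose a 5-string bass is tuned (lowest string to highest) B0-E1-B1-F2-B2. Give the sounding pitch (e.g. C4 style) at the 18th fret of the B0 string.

Each fret is one semitone, so B0 + 18 = F2.

F2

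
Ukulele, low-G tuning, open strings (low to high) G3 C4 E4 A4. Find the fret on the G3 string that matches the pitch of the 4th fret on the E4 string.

13

E4 at fret 4 is E4 + 4 semitones = G#4.
The open G3 string is 9 semitones below the open E4, so the same pitch on the G3 string lies at fret 4 + 9 = 13.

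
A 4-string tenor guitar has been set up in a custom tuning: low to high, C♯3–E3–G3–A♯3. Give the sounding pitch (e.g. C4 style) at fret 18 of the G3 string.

C♯5

G3 is MIDI 55. Adding 18 gives 73, which is C♯5.
(Equivalently spelled D♭5.)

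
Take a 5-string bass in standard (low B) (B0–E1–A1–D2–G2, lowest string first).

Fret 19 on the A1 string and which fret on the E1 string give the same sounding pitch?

24

A1 at fret 19 is A1 + 19 semitones = E3.
The open E1 string is 5 semitones below the open A1, so the same pitch on the E1 string lies at fret 19 + 5 = 24.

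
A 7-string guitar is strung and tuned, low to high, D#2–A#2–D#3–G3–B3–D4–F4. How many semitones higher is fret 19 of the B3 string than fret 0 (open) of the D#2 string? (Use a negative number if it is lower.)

39 semitones

B3 at fret 19 → F#5 (MIDI 78); D#2 at fret 0 → D#2 (MIDI 39).
78 − 39 = 39, so the two pitches are 39 semitones apart.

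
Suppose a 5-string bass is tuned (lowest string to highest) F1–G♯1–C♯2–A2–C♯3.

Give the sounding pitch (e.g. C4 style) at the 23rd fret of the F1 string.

F1 is MIDI 29. Adding 23 gives 52, which is E3.

E3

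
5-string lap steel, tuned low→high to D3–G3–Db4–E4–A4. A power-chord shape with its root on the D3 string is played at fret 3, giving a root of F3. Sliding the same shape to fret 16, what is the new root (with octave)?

Gb4

Moving from fret 3 to fret 16 shifts the root by 13 semitones.
F3 up 13 semitones is Gb4.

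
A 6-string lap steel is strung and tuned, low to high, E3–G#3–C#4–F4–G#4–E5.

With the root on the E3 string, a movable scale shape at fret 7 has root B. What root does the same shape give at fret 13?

F

Moving from fret 7 to fret 13 shifts the root by 6 semitones.
B up 6 semitones is F.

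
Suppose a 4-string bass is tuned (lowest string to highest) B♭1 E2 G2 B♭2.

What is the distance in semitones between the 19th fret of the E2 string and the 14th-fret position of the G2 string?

2 semitones

E2 at fret 19 → B3 (MIDI 59); G2 at fret 14 → A3 (MIDI 57).
59 − 57 = 2, so the two pitches are 2 semitones apart, with B3 the higher.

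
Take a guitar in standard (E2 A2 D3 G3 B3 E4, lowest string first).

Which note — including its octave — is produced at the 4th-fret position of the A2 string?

C#3

Each fret is one semitone, so A2 + 4 = C#3.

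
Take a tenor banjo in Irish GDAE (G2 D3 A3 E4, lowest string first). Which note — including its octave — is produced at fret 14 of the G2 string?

The open G2 string plus 14 semitones: G–G#–A–A#–…–G–G#–A.
The walk passes from B into C once, so the octave number goes from 2 to 3.

A3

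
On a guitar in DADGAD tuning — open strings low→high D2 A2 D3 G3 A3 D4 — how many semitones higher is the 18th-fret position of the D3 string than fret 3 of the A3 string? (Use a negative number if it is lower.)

D3 at fret 18 → G♯4 (MIDI 68); A3 at fret 3 → C4 (MIDI 60).
68 − 60 = 8, so the two pitches are 8 semitones apart.

8 semitones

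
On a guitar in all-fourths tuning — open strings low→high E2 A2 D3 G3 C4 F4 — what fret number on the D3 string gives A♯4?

20

A♯4 is 20 semitones above the open D3 (D–D#–E–F–…–G#–A–A#), so it sits at fret 20.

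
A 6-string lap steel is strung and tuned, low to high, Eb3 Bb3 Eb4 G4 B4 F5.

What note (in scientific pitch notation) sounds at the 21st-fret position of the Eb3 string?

C5

The open Eb3 string plus 21 semitones: Eb–E–F–Gb–…–Bb–B–C.
The walk passes from B into C 2 times, so the octave number goes from 3 to 5.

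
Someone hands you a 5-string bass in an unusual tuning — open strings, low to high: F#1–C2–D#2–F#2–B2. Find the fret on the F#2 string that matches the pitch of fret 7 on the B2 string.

12

Fret 7 on B2 is MIDI 47 + 7 = 54 (F#3). On the F#2 string (open MIDI 42), that pitch is 54 − 42 = fret 12.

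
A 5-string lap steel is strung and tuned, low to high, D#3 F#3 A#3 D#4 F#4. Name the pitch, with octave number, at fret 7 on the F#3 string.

The open F#3 string plus 7 semitones: F#–G–G#–A–A#–B–C–C#.
The walk passes from B into C once, so the octave number goes from 3 to 4.
(Equivalently spelled Db4.)

C#4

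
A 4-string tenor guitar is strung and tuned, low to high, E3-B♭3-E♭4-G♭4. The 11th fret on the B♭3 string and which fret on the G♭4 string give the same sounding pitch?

3

Fret 11 on B♭3 is MIDI 58 + 11 = 69 (A4). On the G♭4 string (open MIDI 66), that pitch is 69 − 66 = fret 3.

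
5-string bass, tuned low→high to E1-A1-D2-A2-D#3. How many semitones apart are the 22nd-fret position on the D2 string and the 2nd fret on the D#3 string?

D2 at fret 22 → C4 (MIDI 60); D#3 at fret 2 → F3 (MIDI 53).
60 − 53 = 7, so the two pitches are 7 semitones apart, with C4 the higher.

7 semitones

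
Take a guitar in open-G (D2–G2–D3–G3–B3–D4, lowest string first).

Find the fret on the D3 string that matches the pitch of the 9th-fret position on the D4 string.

21

Fret 9 on D4 is MIDI 62 + 9 = 71 (B4). On the D3 string (open MIDI 50), that pitch is 71 − 50 = fret 21.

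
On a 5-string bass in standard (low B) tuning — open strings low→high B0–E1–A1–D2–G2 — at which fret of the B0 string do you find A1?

A1 is 10 semitones above the open B0 (B–C–C#–D–…–G–G#–A), so it sits at fret 10.

10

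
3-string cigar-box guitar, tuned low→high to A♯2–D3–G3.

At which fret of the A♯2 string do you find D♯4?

D♯4 is 17 semitones above the open A♯2 (A#–B–C–C#–…–C#–D–D#), so it sits at fret 17.

17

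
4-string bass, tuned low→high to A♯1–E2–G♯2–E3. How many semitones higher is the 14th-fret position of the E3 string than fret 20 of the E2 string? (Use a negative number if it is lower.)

6 semitones

E3 at fret 14 → F♯4 (MIDI 66); E2 at fret 20 → C4 (MIDI 60).
66 − 60 = 6, so the two pitches are 6 semitones apart.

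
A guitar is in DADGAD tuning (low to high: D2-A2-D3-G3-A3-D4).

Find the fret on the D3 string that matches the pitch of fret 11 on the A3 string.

A3 at fret 11 is A3 + 11 semitones = G#4.
The open D3 string is 7 semitones below the open A3, so the same pitch on the D3 string lies at fret 11 + 7 = 18.

18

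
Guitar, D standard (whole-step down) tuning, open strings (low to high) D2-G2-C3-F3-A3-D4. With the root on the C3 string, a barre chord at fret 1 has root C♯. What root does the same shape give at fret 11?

Moving from fret 1 to fret 11 shifts the root by 10 semitones.
C♯ up 10 semitones is B.

B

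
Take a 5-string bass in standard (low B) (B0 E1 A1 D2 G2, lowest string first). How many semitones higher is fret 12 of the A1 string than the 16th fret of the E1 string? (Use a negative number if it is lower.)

A1 at fret 12 → A2 (MIDI 45); E1 at fret 16 → G#2 (MIDI 44).
45 − 44 = 1, so the two pitches are 1 semitone apart.

1 semitone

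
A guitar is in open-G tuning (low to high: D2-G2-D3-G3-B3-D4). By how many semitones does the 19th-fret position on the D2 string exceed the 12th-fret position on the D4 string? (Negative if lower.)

-17 semitones

D2 at fret 19 → A3 (MIDI 57); D4 at fret 12 → D5 (MIDI 74).
57 − 74 = -17, so the two pitches are 17 semitones apart.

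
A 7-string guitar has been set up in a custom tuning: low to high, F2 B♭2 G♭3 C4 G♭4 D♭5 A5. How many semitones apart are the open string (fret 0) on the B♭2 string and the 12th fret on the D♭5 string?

39 semitones

B♭2 at fret 0 → B♭2 (MIDI 46); D♭5 at fret 12 → D♭6 (MIDI 85).
46 − 85 = -39, so the two pitches are 39 semitones apart, with D♭6 the higher.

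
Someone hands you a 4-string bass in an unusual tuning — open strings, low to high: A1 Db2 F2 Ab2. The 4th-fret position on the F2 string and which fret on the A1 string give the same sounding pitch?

12

F2 at fret 4 is F2 + 4 semitones = A2.
The open A1 string is 8 semitones below the open F2, so the same pitch on the A1 string lies at fret 4 + 8 = 12.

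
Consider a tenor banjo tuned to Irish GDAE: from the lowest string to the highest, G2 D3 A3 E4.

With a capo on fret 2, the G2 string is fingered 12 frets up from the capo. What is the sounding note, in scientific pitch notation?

A3

The capo raises the open G2 by 2 semitones to A2; fretting 12 more gives G2 + 2 + 12 = G2 + 14 semitones = A3.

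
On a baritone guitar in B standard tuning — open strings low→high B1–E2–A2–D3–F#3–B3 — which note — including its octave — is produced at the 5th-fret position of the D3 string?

D3 is MIDI 50. Adding 5 gives 55, which is G3.

G3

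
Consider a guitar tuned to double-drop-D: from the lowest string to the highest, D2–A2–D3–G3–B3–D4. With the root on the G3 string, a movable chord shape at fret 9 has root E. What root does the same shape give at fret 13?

Moving from fret 9 to fret 13 shifts the root by 4 semitones.
E up 4 semitones is G♯.

G♯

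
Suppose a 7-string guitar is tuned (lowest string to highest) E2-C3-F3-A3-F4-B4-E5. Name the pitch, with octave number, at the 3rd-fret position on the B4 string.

D5

B4 is MIDI 71. Adding 3 gives 74, which is D5.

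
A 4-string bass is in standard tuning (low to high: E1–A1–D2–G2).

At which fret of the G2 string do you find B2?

B2 is 4 semitones above the open G2 (G–G#–A–A#–B), so it sits at fret 4.

4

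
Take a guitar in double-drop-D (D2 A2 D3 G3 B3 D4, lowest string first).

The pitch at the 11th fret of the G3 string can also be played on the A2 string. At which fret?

G3 at fret 11 is G3 + 11 semitones = F#4.
The open A2 string is 10 semitones below the open G3, so the same pitch on the A2 string lies at fret 11 + 10 = 21.

21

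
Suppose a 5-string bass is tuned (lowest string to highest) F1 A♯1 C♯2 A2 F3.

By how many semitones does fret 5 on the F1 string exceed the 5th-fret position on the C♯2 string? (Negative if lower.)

F1 at fret 5 → A♯1 (MIDI 34); C♯2 at fret 5 → F♯2 (MIDI 42).
34 − 42 = -8, so the two pitches are 8 semitones apart.

-8 semitones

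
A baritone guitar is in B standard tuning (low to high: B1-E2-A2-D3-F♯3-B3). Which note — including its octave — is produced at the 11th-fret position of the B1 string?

A♯2

B1 is MIDI 35. Adding 11 gives 46, which is A♯2.
(Equivalently spelled B♭2.)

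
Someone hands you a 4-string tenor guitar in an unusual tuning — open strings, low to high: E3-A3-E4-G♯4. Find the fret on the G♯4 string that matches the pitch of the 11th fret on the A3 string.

0

A3 at fret 11 is A3 + 11 semitones = G♯4.
The open G♯4 string is 11 semitones above the open A3, so the same pitch on the G♯4 string lies at fret 11 − 11 = 0.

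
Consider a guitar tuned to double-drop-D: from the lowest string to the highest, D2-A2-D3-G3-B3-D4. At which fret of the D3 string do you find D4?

12

D4 is 12 semitones above the open D3 (D–D#–E–F–…–C–C#–D), so it sits at fret 12.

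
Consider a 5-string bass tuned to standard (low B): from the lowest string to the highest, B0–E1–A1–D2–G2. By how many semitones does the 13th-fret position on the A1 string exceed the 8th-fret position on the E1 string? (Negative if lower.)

10 semitones

A1 at fret 13 → A#2 (MIDI 46); E1 at fret 8 → C2 (MIDI 36).
46 − 36 = 10, so the two pitches are 10 semitones apart.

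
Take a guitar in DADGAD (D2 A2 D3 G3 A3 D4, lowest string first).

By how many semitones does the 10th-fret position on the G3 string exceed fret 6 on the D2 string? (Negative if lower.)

21 semitones

G3 at fret 10 → F4 (MIDI 65); D2 at fret 6 → G♯2 (MIDI 44).
65 − 44 = 21, so the two pitches are 21 semitones apart.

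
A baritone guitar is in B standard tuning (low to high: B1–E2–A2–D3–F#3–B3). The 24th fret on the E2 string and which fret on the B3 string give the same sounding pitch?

5

E2 at fret 24 is E2 + 24 semitones = E4.
The open B3 string is 19 semitones above the open E2, so the same pitch on the B3 string lies at fret 24 − 19 = 5.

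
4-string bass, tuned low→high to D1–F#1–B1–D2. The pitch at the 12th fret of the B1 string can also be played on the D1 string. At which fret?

21

Fret 12 on B1 is MIDI 35 + 12 = 47 (B2). On the D1 string (open MIDI 26), that pitch is 47 − 26 = fret 21.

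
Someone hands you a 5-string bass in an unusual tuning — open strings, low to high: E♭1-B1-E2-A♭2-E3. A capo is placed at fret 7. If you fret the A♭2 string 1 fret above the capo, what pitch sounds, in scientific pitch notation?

E3

The capo raises the open A♭2 by 7 semitones to E♭3; fretting 1 more gives A♭2 + 7 + 1 = A♭2 + 8 semitones = E3.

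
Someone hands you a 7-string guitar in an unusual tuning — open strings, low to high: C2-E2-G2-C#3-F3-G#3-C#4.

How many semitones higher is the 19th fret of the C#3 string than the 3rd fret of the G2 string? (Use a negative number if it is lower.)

C#3 at fret 19 → G#4 (MIDI 68); G2 at fret 3 → A#2 (MIDI 46).
68 − 46 = 22, so the two pitches are 22 semitones apart.

22 semitones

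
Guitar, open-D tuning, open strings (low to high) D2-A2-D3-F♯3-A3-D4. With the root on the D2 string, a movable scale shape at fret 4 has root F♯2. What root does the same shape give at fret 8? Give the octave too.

Moving from fret 4 to fret 8 shifts the root by 4 semitones.
F♯2 up 4 semitones is A♯2.

A♯2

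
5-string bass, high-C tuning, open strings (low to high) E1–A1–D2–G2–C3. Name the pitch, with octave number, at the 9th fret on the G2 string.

E3

The open G2 string plus 9 semitones: G–G#–A–A#–B–C–C#–D–D#–E.
The walk passes from B into C once, so the octave number goes from 2 to 3.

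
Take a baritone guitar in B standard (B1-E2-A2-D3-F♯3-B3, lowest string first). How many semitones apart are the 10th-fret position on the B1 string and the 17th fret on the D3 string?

22 semitones

B1 at fret 10 → A2 (MIDI 45); D3 at fret 17 → G4 (MIDI 67).
45 − 67 = -22, so the two pitches are 22 semitones apart, with G4 the higher.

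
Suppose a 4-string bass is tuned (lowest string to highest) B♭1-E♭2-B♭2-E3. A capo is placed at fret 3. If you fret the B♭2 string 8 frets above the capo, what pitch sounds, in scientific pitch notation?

A3

The capo raises the open B♭2 by 3 semitones to D♭3; fretting 8 more gives B♭2 + 3 + 8 = B♭2 + 11 semitones = A3.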